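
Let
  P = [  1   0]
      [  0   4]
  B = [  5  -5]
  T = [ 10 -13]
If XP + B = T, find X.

XP = T − B = [[5, -8]].
Since P sits to the right of X, X = (T − B)P⁻¹.
det P = 4, so P⁻¹ = [[1, 0], [0, 1/4]].
X = (T − B)P⁻¹ = [[5, -2]].

X = [[5, -2]]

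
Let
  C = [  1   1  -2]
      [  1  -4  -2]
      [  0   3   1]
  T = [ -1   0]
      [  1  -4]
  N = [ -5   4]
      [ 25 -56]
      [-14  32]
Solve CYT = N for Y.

Y = [[-5, 4], [3, -3], [-3, 1]]

Isolating Y: multiply by C⁻¹ from the left and T⁻¹ from the right, so Y = C⁻¹NT⁻¹.
det C = -5; the adjugate gives C⁻¹ = [[-2/5, 7/5, 2], [1/5, -1/5, 0], [-3/5, 3/5, 1]].
det T = 4; the adjugate gives T⁻¹ = [[-1, 0], [-1/4, -1/4]].
C⁻¹N = [[9, -16], [-6, 12], [4, -4]].
Y = (C⁻¹N)T⁻¹ = [[-5, 4], [3, -3], [-3, 1]].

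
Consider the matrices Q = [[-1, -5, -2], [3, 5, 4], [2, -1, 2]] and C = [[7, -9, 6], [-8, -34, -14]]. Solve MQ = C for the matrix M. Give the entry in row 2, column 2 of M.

Right-multiplying both sides by Q⁻¹ gives M = CQ⁻¹.
det Q = 2; the adjugate gives Q⁻¹ = [[7, 6, -5], [1, 1, -1], [-13/2, -11/2, 5]].
M = CQ⁻¹ = [[7, -9, 6], [-8, -34, -14]] · [[7, 6, -5], [1, 1, -1], [-13/2, -11/2, 5]] = [[1, 0, 4], [1, -5, 4]].

-5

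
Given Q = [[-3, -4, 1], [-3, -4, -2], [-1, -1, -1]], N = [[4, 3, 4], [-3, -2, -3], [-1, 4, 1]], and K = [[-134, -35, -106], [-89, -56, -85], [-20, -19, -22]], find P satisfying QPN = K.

P = [[4, -1, -2], [4, 1, -1], [-5, -3, 4]]

Isolating P: multiply by Q⁻¹ from the left and N⁻¹ from the right, so P = Q⁻¹KN⁻¹.
det Q = -3; the adjugate gives Q⁻¹ = [[-2/3, 5/3, -4], [1/3, -4/3, 3], [1/3, -1/3, 0]].
det N = 2, so N⁻¹ = [[5, 13/2, -1/2], [3, 4, 0], [-7, -19/2, 1/2]].
Q⁻¹K = [[21, 6, 17], [14, 6, 12], [-15, 7, -7]].
P = (Q⁻¹K)N⁻¹ = [[4, -1, -2], [4, 1, -1], [-5, -3, 4]].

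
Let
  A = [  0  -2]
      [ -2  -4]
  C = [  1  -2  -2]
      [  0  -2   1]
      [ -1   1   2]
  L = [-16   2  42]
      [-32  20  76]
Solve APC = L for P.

Left-multiply by A⁻¹ and right-multiply by C⁻¹: P = A⁻¹LC⁻¹.
det A = -4; the adjugate gives A⁻¹ = [[1, -1/2], [-1/2, 0]].
C has determinant 1; C⁻¹ = [[-5, 2, -6], [-1, 0, -1], [-2, 1, -2]].
A⁻¹L = [[0, -8, 4], [8, -1, -21]].
P = (A⁻¹L)C⁻¹ = [[0, 4, 0], [3, -5, -5]].

P = [[0, 4, 0], [3, -5, -5]]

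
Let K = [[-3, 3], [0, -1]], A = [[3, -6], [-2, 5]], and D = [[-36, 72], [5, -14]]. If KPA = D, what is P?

P = [[5, 4], [1, 4]]

Isolating P: multiply by K⁻¹ from the left and A⁻¹ from the right, so P = K⁻¹DA⁻¹.
det K = 3; the adjugate gives K⁻¹ = [[-1/3, -1], [0, -1]].
det A = 3; the adjugate gives A⁻¹ = [[5/3, 2], [2/3, 1]].
K⁻¹D = [[7, -10], [-5, 14]].
P = (K⁻¹D)A⁻¹ = [[5, 4], [1, 4]].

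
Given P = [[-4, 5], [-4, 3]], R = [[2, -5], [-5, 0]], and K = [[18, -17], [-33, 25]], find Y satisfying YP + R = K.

Y = [[0, -4], [2, 5]]

YP = K − R = [[16, -12], [-28, 25]].
P is on the right of Y, so right-multiply by P⁻¹: Y = (K − R)P⁻¹.
det P = 8; the adjugate gives P⁻¹ = [[3/8, -5/8], [1/2, -1/2]].
Y = (K − R)P⁻¹ = [[0, -4], [2, 5]].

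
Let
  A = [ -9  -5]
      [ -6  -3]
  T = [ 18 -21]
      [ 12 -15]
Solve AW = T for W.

Left-multiplying both sides by A⁻¹ gives W = A⁻¹T.
A has determinant -3; A⁻¹ = [[1, -5/3], [-2, 3]].
W = A⁻¹T = [[1, -5/3], [-2, 3]] · [[18, -21], [12, -15]] = [[-2, 4], [0, -3]].

W = [[-2, 4], [0, -3]]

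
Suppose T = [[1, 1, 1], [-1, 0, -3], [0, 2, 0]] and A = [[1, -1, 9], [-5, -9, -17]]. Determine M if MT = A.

M = [[-3, -4, 1], [1, 6, -5]]

Right-multiplying both sides by T⁻¹ gives M = AT⁻¹.
det T = 4, so T⁻¹ = [[3/2, 1/2, -3/4], [0, 0, 1/2], [-1/2, -1/2, 1/4]].
M = AT⁻¹ = [[1, -1, 9], [-5, -9, -17]] · [[3/2, 1/2, -3/4], [0, 0, 1/2], [-1/2, -1/2, 1/4]] = [[-3, -4, 1], [1, 6, -5]].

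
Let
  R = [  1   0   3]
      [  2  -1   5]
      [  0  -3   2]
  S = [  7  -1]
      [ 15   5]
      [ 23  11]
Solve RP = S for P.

Left-multiplying both sides by R⁻¹ gives P = R⁻¹S.
det R = -5; the adjugate gives R⁻¹ = [[-13/5, 9/5, -3/5], [4/5, -2/5, -1/5], [6/5, -3/5, 1/5]].
P = R⁻¹S = [[-13/5, 9/5, -3/5], [4/5, -2/5, -1/5], [6/5, -3/5, 1/5]] · [[7, -1], [15, 5], [23, 11]] = [[-5, 5], [-5, -5], [4, -2]].

P = [[-5, 5], [-5, -5], [4, -2]]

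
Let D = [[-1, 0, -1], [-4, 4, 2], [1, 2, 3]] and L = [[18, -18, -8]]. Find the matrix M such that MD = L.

Since D sits to the right of M, M = LD⁻¹.
det D = 4, so D⁻¹ = [[2, -1/2, 1], [7/2, -1/2, 3/2], [-3, 1/2, -1]].
M = LD⁻¹ = [[18, -18, -8]] · [[2, -1/2, 1], [7/2, -1/2, 3/2], [-3, 1/2, -1]] = [[-3, -4, -1]].

M = [[-3, -4, -1]]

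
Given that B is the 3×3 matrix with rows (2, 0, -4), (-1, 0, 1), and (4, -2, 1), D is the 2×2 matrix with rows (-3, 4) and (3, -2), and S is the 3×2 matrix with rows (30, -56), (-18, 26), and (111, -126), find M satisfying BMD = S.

M = B⁻¹SD⁻¹ (apply B⁻¹ on the left and D⁻¹ on the right).
det B = -4, so B⁻¹ = [[-1/2, -2, 0], [-5/4, -9/2, -1/2], [-1/2, -1, 0]].
det D = -6; the adjugate gives D⁻¹ = [[1/3, 2/3], [1/2, 1/2]].
B⁻¹S = [[21, -24], [-12, 16], [3, 2]].
M = (B⁻¹S)D⁻¹ = [[-5, 2], [4, 0], [2, 3]].

M = [[-5, 2], [4, 0], [2, 3]]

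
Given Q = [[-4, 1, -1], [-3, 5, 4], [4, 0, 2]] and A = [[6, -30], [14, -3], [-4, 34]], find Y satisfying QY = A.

Y = [[-2, 6], [0, -1], [2, 5]]

Q is on the left of Y, so left-multiply by Q⁻¹: Y = Q⁻¹A.
Q has determinant 2; Q⁻¹ = [[5, -1, 9/2], [11, -2, 19/2], [-10, 2, -17/2]].
Y = Q⁻¹A = [[5, -1, 9/2], [11, -2, 19/2], [-10, 2, -17/2]] · [[6, -30], [14, -3], [-4, 34]] = [[-2, 6], [0, -1], [2, 5]].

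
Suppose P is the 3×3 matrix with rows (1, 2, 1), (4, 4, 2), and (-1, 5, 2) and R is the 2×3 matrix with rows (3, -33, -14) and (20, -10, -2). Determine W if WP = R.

Since P sits to the right of W, W = RP⁻¹.
det P = 2; the adjugate gives P⁻¹ = [[-1, 1/2, 0], [-5, 3/2, 1], [12, -7/2, -2]].
W = RP⁻¹ = [[3, -33, -14], [20, -10, -2]] · [[-1, 1/2, 0], [-5, 3/2, 1], [12, -7/2, -2]] = [[-6, 1, -5], [6, 2, -6]].

W = [[-6, 1, -5], [6, 2, -6]]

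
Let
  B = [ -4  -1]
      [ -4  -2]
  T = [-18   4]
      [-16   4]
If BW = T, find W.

Since B multiplies W on the left, W = B⁻¹T.
det B = 4; the adjugate gives B⁻¹ = [[-1/2, 1/4], [1, -1]].
W = B⁻¹T = [[-1/2, 1/4], [1, -1]] · [[-18, 4], [-16, 4]] = [[5, -1], [-2, 0]].

W = [[5, -1], [-2, 0]]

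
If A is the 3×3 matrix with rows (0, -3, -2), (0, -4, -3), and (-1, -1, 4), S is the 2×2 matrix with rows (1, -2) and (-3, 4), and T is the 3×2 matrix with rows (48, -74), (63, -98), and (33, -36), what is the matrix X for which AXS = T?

Left-multiply by A⁻¹ and right-multiply by S⁻¹: X = A⁻¹TS⁻¹.
det A = -1; the adjugate gives A⁻¹ = [[19, -14, -1], [-3, 2, 0], [4, -3, 0]].
det S = -2; the adjugate gives S⁻¹ = [[-2, -1], [-3/2, -1/2]].
A⁻¹T = [[-3, 2], [-18, 26], [3, -2]].
X = (A⁻¹T)S⁻¹ = [[3, 2], [-3, 5], [-3, -2]].

X = [[3, 2], [-3, 5], [-3, -2]]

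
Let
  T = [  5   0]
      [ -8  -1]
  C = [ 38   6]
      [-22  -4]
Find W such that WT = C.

T is on the right of W, so right-multiply by T⁻¹: W = CT⁻¹.
det T = -5, so T⁻¹ = [[1/5, 0], [-8/5, -1]].
W = CT⁻¹ = [[38, 6], [-22, -4]] · [[1/5, 0], [-8/5, -1]] = [[-2, -6], [2, 4]].

W = [[-2, -6], [2, 4]]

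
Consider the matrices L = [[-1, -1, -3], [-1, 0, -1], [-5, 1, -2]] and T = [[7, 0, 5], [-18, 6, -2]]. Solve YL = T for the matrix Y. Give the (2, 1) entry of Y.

Since L sits to the right of Y, Y = TL⁻¹.
det L = -1, so L⁻¹ = [[-1, 5, -1], [-3, 13, -2], [1, -6, 1]].
Y = TL⁻¹ = [[7, 0, 5], [-18, 6, -2]] · [[-1, 5, -1], [-3, 13, -2], [1, -6, 1]] = [[-2, 5, -2], [-2, 0, 4]].

-2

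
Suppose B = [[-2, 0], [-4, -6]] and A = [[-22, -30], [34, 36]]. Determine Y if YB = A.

Y = [[1, 5], [-5, -6]]

B is on the right of Y, so right-multiply by B⁻¹: Y = AB⁻¹.
det B = 12, so B⁻¹ = [[-1/2, 0], [1/3, -1/6]].
Y = AB⁻¹ = [[-22, -30], [34, 36]] · [[-1/2, 0], [1/3, -1/6]] = [[1, 5], [-5, -6]].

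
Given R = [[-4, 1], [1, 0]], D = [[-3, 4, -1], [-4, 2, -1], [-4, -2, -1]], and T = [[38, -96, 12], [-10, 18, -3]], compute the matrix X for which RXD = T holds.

X = [[2, 3, -2], [-2, -3, 5]]

Left-multiply by R⁻¹ and right-multiply by D⁻¹: X = R⁻¹TD⁻¹.
det R = -1; the adjugate gives R⁻¹ = [[0, 1], [1, 4]].
det D = -4, so D⁻¹ = [[1, -3/2, 1/2], [0, 1/4, -1/4], [-4, 11/2, -5/2]].
R⁻¹T = [[-10, 18, -3], [-2, -24, 0]].
X = (R⁻¹T)D⁻¹ = [[2, 3, -2], [-2, -3, 5]].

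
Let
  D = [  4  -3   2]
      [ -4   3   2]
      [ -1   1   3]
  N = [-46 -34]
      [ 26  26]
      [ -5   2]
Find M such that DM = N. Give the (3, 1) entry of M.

-5

Since D multiplies M on the left, M = D⁻¹N.
D has determinant -4; D⁻¹ = [[-7/4, -11/4, 3], [-5/2, -7/2, 4], [1/4, 1/4, 0]].
M = D⁻¹N = [[-7/4, -11/4, 3], [-5/2, -7/2, 4], [1/4, 1/4, 0]] · [[-46, -34], [26, 26], [-5, 2]] = [[-6, -6], [4, 2], [-5, -2]].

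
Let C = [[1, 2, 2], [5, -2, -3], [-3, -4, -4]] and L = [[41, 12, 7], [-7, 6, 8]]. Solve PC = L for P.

Right-multiplying both sides by C⁻¹ gives P = LC⁻¹.
det C = 2; the adjugate gives C⁻¹ = [[-2, 0, -1], [29/2, 1, 13/2], [-13, -1, -6]].
P = LC⁻¹ = [[41, 12, 7], [-7, 6, 8]] · [[-2, 0, -1], [29/2, 1, 13/2], [-13, -1, -6]] = [[1, 5, -5], [-3, -2, -2]].

P = [[1, 5, -5], [-3, -2, -2]]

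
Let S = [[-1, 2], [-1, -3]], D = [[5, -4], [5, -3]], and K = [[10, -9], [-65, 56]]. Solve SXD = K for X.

X = S⁻¹KD⁻¹ (apply S⁻¹ on the left and D⁻¹ on the right).
S has determinant 5; S⁻¹ = [[-3/5, -2/5], [1/5, -1/5]].
det D = 5; the adjugate gives D⁻¹ = [[-3/5, 4/5], [-1, 1]].
S⁻¹K = [[20, -17], [15, -13]].
X = (S⁻¹K)D⁻¹ = [[5, -1], [4, -1]].

X = [[5, -1], [4, -1]]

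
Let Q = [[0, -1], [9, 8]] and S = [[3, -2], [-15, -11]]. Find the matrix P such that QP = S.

Since Q multiplies P on the left, P = Q⁻¹S.
Q has determinant 9; Q⁻¹ = [[8/9, 1/9], [-1, 0]].
P = Q⁻¹S = [[8/9, 1/9], [-1, 0]] · [[3, -2], [-15, -11]] = [[1, -3], [-3, 2]].

P = [[1, -3], [-3, 2]]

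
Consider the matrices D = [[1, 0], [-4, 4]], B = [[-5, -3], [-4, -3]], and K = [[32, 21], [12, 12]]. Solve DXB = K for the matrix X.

X = [[-4, -3], [-3, -5]]

X = D⁻¹KB⁻¹ (apply D⁻¹ on the left and B⁻¹ on the right).
det D = 4, so D⁻¹ = [[1, 0], [1, 1/4]].
B has determinant 3; B⁻¹ = [[-1, 1], [4/3, -5/3]].
D⁻¹K = [[32, 21], [35, 24]].
X = (D⁻¹K)B⁻¹ = [[-4, -3], [-3, -5]].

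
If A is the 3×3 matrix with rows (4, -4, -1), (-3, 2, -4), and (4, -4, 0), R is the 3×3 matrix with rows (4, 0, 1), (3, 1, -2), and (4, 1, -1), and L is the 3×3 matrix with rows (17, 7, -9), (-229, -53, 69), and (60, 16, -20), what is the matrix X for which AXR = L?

X = A⁻¹LR⁻¹ (apply A⁻¹ on the left and R⁻¹ on the right).
det A = -4, so A⁻¹ = [[4, -1, -9/2], [4, -1, -19/4], [-1, 0, 1]].
det R = 3, so R⁻¹ = [[1/3, 1/3, -1/3], [-5/3, -8/3, 11/3], [-1/3, -4/3, 4/3]].
A⁻¹L = [[27, 9, -15], [12, 5, -10], [43, 9, -11]].
X = (A⁻¹L)R⁻¹ = [[-1, 5, 4], [-1, 4, 1], [3, 5, 4]].

X = [[-1, 5, 4], [-1, 4, 1], [3, 5, 4]]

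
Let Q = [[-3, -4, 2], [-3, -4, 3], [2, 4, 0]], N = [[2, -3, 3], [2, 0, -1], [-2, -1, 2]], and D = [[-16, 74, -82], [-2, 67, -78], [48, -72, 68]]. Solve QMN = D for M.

Left-multiply by Q⁻¹ and right-multiply by N⁻¹: M = Q⁻¹DN⁻¹.
det Q = 4; the adjugate gives Q⁻¹ = [[-3, 2, -1], [3/2, -1, 3/4], [-1, 1, 0]].
N has determinant -2; N⁻¹ = [[1/2, -3/2, -3/2], [1, -5, -4], [1, -4, -3]].
Q⁻¹D = [[-4, -16, 22], [14, -10, 6], [14, -7, 4]].
M = (Q⁻¹D)N⁻¹ = [[4, -2, 4], [3, 5, 1], [4, -2, -5]].

M = [[4, -2, 4], [3, 5, 1], [4, -2, -5]]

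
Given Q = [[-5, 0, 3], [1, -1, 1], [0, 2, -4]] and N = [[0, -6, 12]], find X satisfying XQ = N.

X = [[0, 0, -3]]

Since Q sits to the right of X, X = NQ⁻¹.
det Q = -4, so Q⁻¹ = [[-1/2, -3/2, -3/4], [-1, -5, -2], [-1/2, -5/2, -5/4]].
X = NQ⁻¹ = [[0, -6, 12]] · [[-1/2, -3/2, -3/4], [-1, -5, -2], [-1/2, -5/2, -5/4]] = [[0, 0, -3]].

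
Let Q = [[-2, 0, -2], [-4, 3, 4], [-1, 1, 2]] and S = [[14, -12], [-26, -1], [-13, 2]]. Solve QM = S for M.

M = [[-1, 5], [-2, 5], [-6, 1]]

Q is on the left of M, so left-multiply by Q⁻¹: M = Q⁻¹S.
det Q = -2, so Q⁻¹ = [[-1, 1, -3], [-2, 3, -8], [1/2, -1, 3]].
M = Q⁻¹S = [[-1, 1, -3], [-2, 3, -8], [1/2, -1, 3]] · [[14, -12], [-26, -1], [-13, 2]] = [[-1, 5], [-2, 5], [-6, 1]].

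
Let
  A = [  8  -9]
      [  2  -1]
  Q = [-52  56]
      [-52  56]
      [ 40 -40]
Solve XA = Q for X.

X = [[-6, -2], [-6, -2], [4, 4]]

A is on the right of X, so right-multiply by A⁻¹: X = QA⁻¹.
det A = 10, so A⁻¹ = [[-1/10, 9/10], [-1/5, 4/5]].
X = QA⁻¹ = [[-52, 56], [-52, 56], [40, -40]] · [[-1/10, 9/10], [-1/5, 4/5]] = [[-6, -2], [-6, -2], [4, 4]].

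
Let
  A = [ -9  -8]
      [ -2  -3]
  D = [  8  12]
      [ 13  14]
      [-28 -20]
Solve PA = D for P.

Right-multiplying both sides by A⁻¹ gives P = DA⁻¹.
det A = 11, so A⁻¹ = [[-3/11, 8/11], [2/11, -9/11]].
P = DA⁻¹ = [[8, 12], [13, 14], [-28, -20]] · [[-3/11, 8/11], [2/11, -9/11]] = [[0, -4], [-1, -2], [4, -4]].

P = [[0, -4], [-1, -2], [4, -4]]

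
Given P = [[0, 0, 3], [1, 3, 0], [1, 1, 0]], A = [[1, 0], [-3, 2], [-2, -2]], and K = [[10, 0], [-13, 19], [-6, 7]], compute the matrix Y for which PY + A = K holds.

PY = K − A = [[9, 0], [-10, 17], [-4, 9]].
P is on the left of Y, so left-multiply by P⁻¹: Y = P⁻¹(K − A).
det P = -6; the adjugate gives P⁻¹ = [[0, -1/2, 3/2], [0, 1/2, -1/2], [1/3, 0, 0]].
Y = P⁻¹(K − A) = [[-1, 5], [-3, 4], [3, 0]].

Y = [[-1, 5], [-3, 4], [3, 0]]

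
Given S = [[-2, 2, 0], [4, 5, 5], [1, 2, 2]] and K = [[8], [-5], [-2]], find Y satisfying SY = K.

Y = [[0], [4], [-5]]

Left-multiplying both sides by S⁻¹ gives Y = S⁻¹K.
det S = -6, so S⁻¹ = [[0, 2/3, -5/3], [1/2, 2/3, -5/3], [-1/2, -1, 3]].
Y = S⁻¹K = [[0, 2/3, -5/3], [1/2, 2/3, -5/3], [-1/2, -1, 3]] · [[8], [-5], [-2]] = [[0], [4], [-5]].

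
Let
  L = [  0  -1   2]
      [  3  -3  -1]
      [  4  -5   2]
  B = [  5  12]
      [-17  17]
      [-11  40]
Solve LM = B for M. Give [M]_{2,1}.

L is on the left of M, so left-multiply by L⁻¹: M = L⁻¹B.
L has determinant 4; L⁻¹ = [[-11/4, -2, 7/4], [-5/2, -2, 3/2], [-3/4, -1, 3/4]].
M = L⁻¹B = [[-11/4, -2, 7/4], [-5/2, -2, 3/2], [-3/4, -1, 3/4]] · [[5, 12], [-17, 17], [-11, 40]] = [[1, 3], [5, -4], [5, 4]].

5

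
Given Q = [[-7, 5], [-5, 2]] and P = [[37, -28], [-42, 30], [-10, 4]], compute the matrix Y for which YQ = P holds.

Right-multiplying both sides by Q⁻¹ gives Y = PQ⁻¹.
det Q = 11; the adjugate gives Q⁻¹ = [[2/11, -5/11], [5/11, -7/11]].
Y = PQ⁻¹ = [[37, -28], [-42, 30], [-10, 4]] · [[2/11, -5/11], [5/11, -7/11]] = [[-6, 1], [6, 0], [0, 2]].

Y = [[-6, 1], [6, 0], [0, 2]]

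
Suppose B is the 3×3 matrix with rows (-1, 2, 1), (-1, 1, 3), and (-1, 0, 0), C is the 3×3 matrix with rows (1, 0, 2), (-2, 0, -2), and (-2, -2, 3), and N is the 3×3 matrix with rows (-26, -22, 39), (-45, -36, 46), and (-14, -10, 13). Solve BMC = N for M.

M = [[-2, -3, -5], [5, 2, 1], [-2, 0, 4]]

M = B⁻¹NC⁻¹ (apply B⁻¹ on the left and C⁻¹ on the right).
det B = -5; the adjugate gives B⁻¹ = [[0, 0, -1], [3/5, -1/5, -2/5], [-1/5, 2/5, -1/5]].
det C = 4, so C⁻¹ = [[-1, -1, 0], [5/2, 7/4, -1/2], [1, 1/2, 0]].
B⁻¹N = [[14, 10, -13], [-1, -2, 9], [-10, -8, 8]].
M = (B⁻¹N)C⁻¹ = [[-2, -3, -5], [5, 2, 1], [-2, 0, 4]].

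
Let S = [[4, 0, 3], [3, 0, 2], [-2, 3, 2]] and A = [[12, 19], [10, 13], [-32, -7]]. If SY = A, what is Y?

S is on the left of Y, so left-multiply by S⁻¹: Y = S⁻¹A.
det S = 3, so S⁻¹ = [[-2, 3, 0], [-10/3, 14/3, 1/3], [3, -4, 0]].
Y = S⁻¹A = [[-2, 3, 0], [-10/3, 14/3, 1/3], [3, -4, 0]] · [[12, 19], [10, 13], [-32, -7]] = [[6, 1], [-4, -5], [-4, 5]].

Y = [[6, 1], [-4, -5], [-4, 5]]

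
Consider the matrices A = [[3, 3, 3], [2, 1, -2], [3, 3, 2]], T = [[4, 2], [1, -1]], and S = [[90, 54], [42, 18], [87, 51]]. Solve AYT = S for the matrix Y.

Isolating Y: multiply by A⁻¹ from the left and T⁻¹ from the right, so Y = A⁻¹ST⁻¹.
det A = 3; the adjugate gives A⁻¹ = [[8/3, 1, -3], [-10/3, -1, 4], [1, 0, -1]].
det T = -6, so T⁻¹ = [[1/6, 1/3], [1/6, -2/3]].
A⁻¹S = [[21, 9], [6, 6], [3, 3]].
Y = (A⁻¹S)T⁻¹ = [[5, 1], [2, -2], [1, -1]].

Y = [[5, 1], [2, -2], [1, -1]]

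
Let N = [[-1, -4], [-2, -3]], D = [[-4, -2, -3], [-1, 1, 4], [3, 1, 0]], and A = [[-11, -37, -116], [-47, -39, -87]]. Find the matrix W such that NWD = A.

Left-multiply by N⁻¹ and right-multiply by D⁻¹: W = N⁻¹AD⁻¹.
det N = -5; the adjugate gives N⁻¹ = [[3/5, -4/5], [-2/5, 1/5]].
det D = 4; the adjugate gives D⁻¹ = [[-1, -3/4, -5/4], [3, 9/4, 19/4], [-1, -1/2, -3/2]].
N⁻¹A = [[31, 9, 0], [-5, 7, 29]].
W = (N⁻¹A)D⁻¹ = [[-4, -3, 4], [-3, 5, -4]].

W = [[-4, -3, 4], [-3, 5, -4]]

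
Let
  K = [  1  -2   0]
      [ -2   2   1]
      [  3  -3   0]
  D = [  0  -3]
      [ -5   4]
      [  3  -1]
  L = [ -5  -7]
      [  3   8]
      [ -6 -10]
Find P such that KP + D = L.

KP = L − D = [[-5, -4], [8, 4], [-9, -9]].
Since K multiplies P on the left, P = K⁻¹(L − D).
det K = -3, so K⁻¹ = [[-1, 0, 2/3], [-1, 0, 1/3], [0, 1, 2/3]].
P = K⁻¹(L − D) = [[-1, -2], [2, 1], [2, -2]].

P = [[-1, -2], [2, 1], [2, -2]]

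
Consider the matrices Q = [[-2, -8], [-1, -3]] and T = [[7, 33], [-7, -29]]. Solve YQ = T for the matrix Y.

Y = [[-6, 5], [4, -1]]

Q is on the right of Y, so right-multiply by Q⁻¹: Y = TQ⁻¹.
Q has determinant -2; Q⁻¹ = [[3/2, -4], [-1/2, 1]].
Y = TQ⁻¹ = [[7, 33], [-7, -29]] · [[3/2, -4], [-1/2, 1]] = [[-6, 5], [4, -1]].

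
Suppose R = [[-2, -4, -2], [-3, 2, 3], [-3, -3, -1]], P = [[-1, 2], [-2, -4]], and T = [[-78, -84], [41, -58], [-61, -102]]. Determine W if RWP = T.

W = [[4, -5], [-4, -3], [-5, -4]]

Left-multiply by R⁻¹ and right-multiply by P⁻¹: W = R⁻¹TP⁻¹.
det R = 4, so R⁻¹ = [[7/4, 1/2, -2], [-3, -1, 3], [15/4, 3/2, -4]].
det P = 8; the adjugate gives P⁻¹ = [[-1/2, -1/4], [1/4, -1/8]].
R⁻¹T = [[6, 28], [10, 4], [13, 6]].
W = (R⁻¹T)P⁻¹ = [[4, -5], [-4, -3], [-5, -4]].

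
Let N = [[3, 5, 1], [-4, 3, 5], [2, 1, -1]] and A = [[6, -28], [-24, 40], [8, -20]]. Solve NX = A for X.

X = [[4, -6], [-1, -3], [-1, 5]]

Left-multiplying both sides by N⁻¹ gives X = N⁻¹A.
N has determinant -4; N⁻¹ = [[2, -3/2, -11/2], [-3/2, 5/4, 19/4], [5/2, -7/4, -29/4]].
X = N⁻¹A = [[2, -3/2, -11/2], [-3/2, 5/4, 19/4], [5/2, -7/4, -29/4]] · [[6, -28], [-24, 40], [8, -20]] = [[4, -6], [-1, -3], [-1, 5]].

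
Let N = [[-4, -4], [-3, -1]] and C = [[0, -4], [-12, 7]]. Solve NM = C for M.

N is on the left of M, so left-multiply by N⁻¹: M = N⁻¹C.
N has determinant -8; N⁻¹ = [[1/8, -1/2], [-3/8, 1/2]].
M = N⁻¹C = [[1/8, -1/2], [-3/8, 1/2]] · [[0, -4], [-12, 7]] = [[6, -4], [-6, 5]].

M = [[6, -4], [-6, 5]]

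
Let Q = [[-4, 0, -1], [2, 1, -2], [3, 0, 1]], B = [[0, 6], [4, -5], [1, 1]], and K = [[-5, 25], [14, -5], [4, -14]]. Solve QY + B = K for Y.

Y = [[2, -4], [0, 2], [-3, -3]]

QY = K − B = [[-5, 19], [10, 0], [3, -15]].
Q is on the left of Y, so left-multiply by Q⁻¹: Y = Q⁻¹(K − B).
det Q = -1; the adjugate gives Q⁻¹ = [[-1, 0, -1], [8, 1, 10], [3, 0, 4]].
Y = Q⁻¹(K − B) = [[2, -4], [0, 2], [-3, -3]].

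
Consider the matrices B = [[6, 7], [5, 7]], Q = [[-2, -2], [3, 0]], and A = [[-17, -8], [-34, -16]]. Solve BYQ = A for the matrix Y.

Y = [[-4, 3], [4, -3]]

Left-multiply by B⁻¹ and right-multiply by Q⁻¹: Y = B⁻¹AQ⁻¹.
B has determinant 7; B⁻¹ = [[1, -1], [-5/7, 6/7]].
Q has determinant 6; Q⁻¹ = [[0, 1/3], [-1/2, -1/3]].
B⁻¹A = [[17, 8], [-17, -8]].
Y = (B⁻¹A)Q⁻¹ = [[-4, 3], [4, -3]].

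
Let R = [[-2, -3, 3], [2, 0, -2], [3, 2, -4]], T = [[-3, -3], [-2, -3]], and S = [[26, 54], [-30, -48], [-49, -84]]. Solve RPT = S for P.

P = [[-5, 5], [-4, 2], [-4, -4]]

Isolating P: multiply by R⁻¹ from the left and T⁻¹ from the right, so P = R⁻¹ST⁻¹.
R has determinant -2; R⁻¹ = [[-2, 3, -3], [-1, 1/2, -1], [-2, 5/2, -3]].
det T = 3; the adjugate gives T⁻¹ = [[-1, 1], [2/3, -1]].
R⁻¹S = [[5, 0], [8, 6], [20, 24]].
P = (R⁻¹S)T⁻¹ = [[-5, 5], [-4, 2], [-4, -4]].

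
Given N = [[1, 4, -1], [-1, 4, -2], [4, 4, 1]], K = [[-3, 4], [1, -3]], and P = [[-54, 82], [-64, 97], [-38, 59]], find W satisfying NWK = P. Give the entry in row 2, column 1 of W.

Left-multiply by N⁻¹ and right-multiply by K⁻¹: W = N⁻¹PK⁻¹.
N has determinant 4; N⁻¹ = [[3, -2, -1], [-7/4, 5/4, 3/4], [-5, 3, 2]].
det K = 5, so K⁻¹ = [[-3/5, -4/5], [-1/5, -3/5]].
N⁻¹P = [[4, -7], [-14, 22], [2, -1]].
W = (N⁻¹P)K⁻¹ = [[-1, 1], [4, -2], [-1, -1]].

4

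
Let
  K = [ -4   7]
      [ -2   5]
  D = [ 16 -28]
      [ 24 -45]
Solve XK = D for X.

Since K sits to the right of X, X = DK⁻¹.
det K = -6; the adjugate gives K⁻¹ = [[-5/6, 7/6], [-1/3, 2/3]].
X = DK⁻¹ = [[16, -28], [24, -45]] · [[-5/6, 7/6], [-1/3, 2/3]] = [[-4, 0], [-5, -2]].

X = [[-4, 0], [-5, -2]]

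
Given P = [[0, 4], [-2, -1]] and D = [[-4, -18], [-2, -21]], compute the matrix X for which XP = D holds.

Since P sits to the right of X, X = DP⁻¹.
P has determinant 8; P⁻¹ = [[-1/8, -1/2], [1/4, 0]].
X = DP⁻¹ = [[-4, -18], [-2, -21]] · [[-1/8, -1/2], [1/4, 0]] = [[-4, 2], [-5, 1]].

X = [[-4, 2], [-5, 1]]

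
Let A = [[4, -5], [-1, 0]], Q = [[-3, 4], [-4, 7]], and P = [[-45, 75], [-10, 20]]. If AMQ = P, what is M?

Left-multiply by A⁻¹ and right-multiply by Q⁻¹: M = A⁻¹PQ⁻¹.
A has determinant -5; A⁻¹ = [[0, -1], [-1/5, -4/5]].
det Q = -5, so Q⁻¹ = [[-7/5, 4/5], [-4/5, 3/5]].
A⁻¹P = [[10, -20], [17, -31]].
M = (A⁻¹P)Q⁻¹ = [[2, -4], [1, -5]].

M = [[2, -4], [1, -5]]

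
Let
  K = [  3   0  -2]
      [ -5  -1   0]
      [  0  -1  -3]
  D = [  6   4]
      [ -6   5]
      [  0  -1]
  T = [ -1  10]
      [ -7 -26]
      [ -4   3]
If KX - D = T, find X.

KX = T + D = [[5, 14], [-13, -21], [-4, 2]].
K is on the left of X, so left-multiply by K⁻¹: X = K⁻¹(T + D).
det K = -1, so K⁻¹ = [[-3, -2, 2], [15, 9, -10], [-5, -3, 3]].
X = K⁻¹(T + D) = [[3, 4], [-2, 1], [2, -1]].

X = [[3, 4], [-2, 1], [2, -1]]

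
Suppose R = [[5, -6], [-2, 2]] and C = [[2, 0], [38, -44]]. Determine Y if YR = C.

Y = [[-2, -6], [6, -4]]

Since R sits to the right of Y, Y = CR⁻¹.
R has determinant -2; R⁻¹ = [[-1, -3], [-1, -5/2]].
Y = CR⁻¹ = [[2, 0], [38, -44]] · [[-1, -3], [-1, -5/2]] = [[-2, -6], [6, -4]].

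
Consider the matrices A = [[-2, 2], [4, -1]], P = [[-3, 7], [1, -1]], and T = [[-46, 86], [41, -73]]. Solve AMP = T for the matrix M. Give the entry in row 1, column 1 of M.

-1

Left-multiply by A⁻¹ and right-multiply by P⁻¹: M = A⁻¹TP⁻¹.
det A = -6; the adjugate gives A⁻¹ = [[1/6, 1/3], [2/3, 1/3]].
det P = -4, so P⁻¹ = [[1/4, 7/4], [1/4, 3/4]].
A⁻¹T = [[6, -10], [-17, 33]].
M = (A⁻¹T)P⁻¹ = [[-1, 3], [4, -5]].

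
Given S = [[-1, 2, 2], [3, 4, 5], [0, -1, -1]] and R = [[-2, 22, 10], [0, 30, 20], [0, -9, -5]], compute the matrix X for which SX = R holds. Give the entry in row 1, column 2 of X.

-4

Left-multiplying both sides by S⁻¹ gives X = S⁻¹R.
S has determinant -1; S⁻¹ = [[-1, 0, -2], [-3, -1, -11], [3, 1, 10]].
X = S⁻¹R = [[-1, 0, -2], [-3, -1, -11], [3, 1, 10]] · [[-2, 22, 10], [0, 30, 20], [0, -9, -5]] = [[2, -4, 0], [6, 3, 5], [-6, 6, 0]].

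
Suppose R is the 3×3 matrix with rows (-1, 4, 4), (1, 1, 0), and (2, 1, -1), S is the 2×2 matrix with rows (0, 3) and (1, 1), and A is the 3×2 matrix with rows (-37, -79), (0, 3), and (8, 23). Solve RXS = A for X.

X = R⁻¹AS⁻¹ (apply R⁻¹ on the left and S⁻¹ on the right).
det R = 1; the adjugate gives R⁻¹ = [[-1, 8, -4], [1, -7, 4], [-1, 9, -5]].
det S = -3, so S⁻¹ = [[-1/3, 1], [1/3, 0]].
R⁻¹A = [[5, 11], [-5, -8], [-3, -9]].
X = (R⁻¹A)S⁻¹ = [[2, 5], [-1, -5], [-2, -3]].

X = [[2, 5], [-1, -5], [-2, -3]]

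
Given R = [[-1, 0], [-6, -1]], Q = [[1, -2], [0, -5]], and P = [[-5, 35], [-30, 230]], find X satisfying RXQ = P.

Isolating X: multiply by R⁻¹ from the left and Q⁻¹ from the right, so X = R⁻¹PQ⁻¹.
det R = 1, so R⁻¹ = [[-1, 0], [6, -1]].
det Q = -5, so Q⁻¹ = [[1, -2/5], [0, -1/5]].
R⁻¹P = [[5, -35], [0, -20]].
X = (R⁻¹P)Q⁻¹ = [[5, 5], [0, 4]].

X = [[5, 5], [0, 4]]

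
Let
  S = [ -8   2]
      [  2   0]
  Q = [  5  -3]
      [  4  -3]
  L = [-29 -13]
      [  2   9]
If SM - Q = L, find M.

SM = L + Q = [[-24, -16], [6, 6]].
Since S multiplies M on the left, M = S⁻¹(L + Q).
det S = -4; the adjugate gives S⁻¹ = [[0, 1/2], [1/2, 2]].
M = S⁻¹(L + Q) = [[3, 3], [0, 4]].

M = [[3, 3], [0, 4]]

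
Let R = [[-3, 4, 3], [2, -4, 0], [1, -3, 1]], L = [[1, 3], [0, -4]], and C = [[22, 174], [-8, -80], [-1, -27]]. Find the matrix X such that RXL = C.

Isolating X: multiply by R⁻¹ from the left and L⁻¹ from the right, so X = R⁻¹CL⁻¹.
det R = -2, so R⁻¹ = [[2, 13/2, -6], [1, 3, -3], [1, 5/2, -2]].
det L = -4; the adjugate gives L⁻¹ = [[1, 3/4], [0, -1/4]].
R⁻¹C = [[-2, -10], [1, 15], [4, 28]].
X = (R⁻¹C)L⁻¹ = [[-2, 1], [1, -3], [4, -4]].

X = [[-2, 1], [1, -3], [4, -4]]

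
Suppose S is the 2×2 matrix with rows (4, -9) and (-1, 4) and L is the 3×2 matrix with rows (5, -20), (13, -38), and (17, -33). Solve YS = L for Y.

S is on the right of Y, so right-multiply by S⁻¹: Y = LS⁻¹.
S has determinant 7; S⁻¹ = [[4/7, 9/7], [1/7, 4/7]].
Y = LS⁻¹ = [[5, -20], [13, -38], [17, -33]] · [[4/7, 9/7], [1/7, 4/7]] = [[0, -5], [2, -5], [5, 3]].

Y = [[0, -5], [2, -5], [5, 3]]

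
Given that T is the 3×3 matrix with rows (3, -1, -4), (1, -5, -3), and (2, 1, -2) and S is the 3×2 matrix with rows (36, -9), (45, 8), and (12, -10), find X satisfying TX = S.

X = [[6, -5], [-6, -2], [-3, -1]]

Left-multiplying both sides by T⁻¹ gives X = T⁻¹S.
det T = -1, so T⁻¹ = [[-13, 6, 17], [4, -2, -5], [-11, 5, 14]].
X = T⁻¹S = [[-13, 6, 17], [4, -2, -5], [-11, 5, 14]] · [[36, -9], [45, 8], [12, -10]] = [[6, -5], [-6, -2], [-3, -1]].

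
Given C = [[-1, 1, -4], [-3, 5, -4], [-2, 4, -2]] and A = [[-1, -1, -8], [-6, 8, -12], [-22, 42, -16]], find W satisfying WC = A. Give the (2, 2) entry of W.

Right-multiplying both sides by C⁻¹ gives W = AC⁻¹.
C has determinant 4; C⁻¹ = [[3/2, -7/2, 4], [1/2, -3/2, 2], [-1/2, 1/2, -1/2]].
W = AC⁻¹ = [[-1, -1, -8], [-6, 8, -12], [-22, 42, -16]] · [[3/2, -7/2, 4], [1/2, -3/2, 2], [-1/2, 1/2, -1/2]] = [[2, 1, -2], [1, 3, -2], [-4, 6, 4]].

3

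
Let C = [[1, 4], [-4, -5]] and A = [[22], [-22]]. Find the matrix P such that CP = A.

Left-multiplying both sides by C⁻¹ gives P = C⁻¹A.
det C = 11; the adjugate gives C⁻¹ = [[-5/11, -4/11], [4/11, 1/11]].
P = C⁻¹A = [[-5/11, -4/11], [4/11, 1/11]] · [[22], [-22]] = [[-2], [6]].

P = [[-2], [6]]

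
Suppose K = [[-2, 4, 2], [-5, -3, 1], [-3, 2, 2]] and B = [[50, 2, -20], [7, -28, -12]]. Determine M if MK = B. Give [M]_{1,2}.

-6

Since K sits to the right of M, M = BK⁻¹.
K has determinant 6; K⁻¹ = [[-4/3, -2/3, 5/3], [7/6, 1/3, -4/3], [-19/6, -4/3, 13/3]].
M = BK⁻¹ = [[50, 2, -20], [7, -28, -12]] · [[-4/3, -2/3, 5/3], [7/6, 1/3, -4/3], [-19/6, -4/3, 13/3]] = [[-1, -6, -6], [-4, 2, -3]].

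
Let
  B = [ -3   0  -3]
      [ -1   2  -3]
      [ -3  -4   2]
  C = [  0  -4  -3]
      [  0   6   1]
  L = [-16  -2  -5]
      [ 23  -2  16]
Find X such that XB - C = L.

XB = L + C = [[-16, -6, -8], [23, 4, 17]].
Since B sits to the right of X, X = (L + C)B⁻¹.
det B = -6, so B⁻¹ = [[4/3, -2, -1], [-11/6, 5/2, 1], [-5/3, 2, 1]].
X = (L + C)B⁻¹ = [[3, 1, 2], [-5, -2, -2]].

X = [[3, 1, 2], [-5, -2, -2]]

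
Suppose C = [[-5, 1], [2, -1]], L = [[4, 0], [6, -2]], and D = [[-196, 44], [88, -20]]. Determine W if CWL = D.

W = [[3, 4], [-1, -2]]

Left-multiply by C⁻¹ and right-multiply by L⁻¹: W = C⁻¹DL⁻¹.
C has determinant 3; C⁻¹ = [[-1/3, -1/3], [-2/3, -5/3]].
det L = -8, so L⁻¹ = [[1/4, 0], [3/4, -1/2]].
C⁻¹D = [[36, -8], [-16, 4]].
W = (C⁻¹D)L⁻¹ = [[3, 4], [-1, -2]].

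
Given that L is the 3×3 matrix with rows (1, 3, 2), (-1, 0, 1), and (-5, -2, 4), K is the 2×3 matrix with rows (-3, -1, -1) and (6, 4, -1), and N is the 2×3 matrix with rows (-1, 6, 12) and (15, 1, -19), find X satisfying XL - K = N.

X = [[3, -3, 2], [-1, -2, -4]]

XL = N + K = [[-4, 5, 11], [21, 5, -20]].
L is on the right of X, so right-multiply by L⁻¹: X = (N + K)L⁻¹.
L has determinant 3; L⁻¹ = [[2/3, -16/3, 1], [-1/3, 14/3, -1], [2/3, -13/3, 1]].
X = (N + K)L⁻¹ = [[3, -3, 2], [-1, -2, -4]].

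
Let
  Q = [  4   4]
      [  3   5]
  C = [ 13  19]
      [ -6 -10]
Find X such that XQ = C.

Q is on the right of X, so right-multiply by Q⁻¹: X = CQ⁻¹.
det Q = 8, so Q⁻¹ = [[5/8, -1/2], [-3/8, 1/2]].
X = CQ⁻¹ = [[13, 19], [-6, -10]] · [[5/8, -1/2], [-3/8, 1/2]] = [[1, 3], [0, -2]].

X = [[1, 3], [0, -2]]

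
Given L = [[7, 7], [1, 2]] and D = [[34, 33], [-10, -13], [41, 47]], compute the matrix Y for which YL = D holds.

Since L sits to the right of Y, Y = DL⁻¹.
det L = 7, so L⁻¹ = [[2/7, -1], [-1/7, 1]].
Y = DL⁻¹ = [[34, 33], [-10, -13], [41, 47]] · [[2/7, -1], [-1/7, 1]] = [[5, -1], [-1, -3], [5, 6]].

Y = [[5, -1], [-1, -3], [5, 6]]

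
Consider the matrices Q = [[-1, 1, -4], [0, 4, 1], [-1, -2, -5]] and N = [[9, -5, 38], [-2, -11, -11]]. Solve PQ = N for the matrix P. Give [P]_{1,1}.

-5

Since Q sits to the right of P, P = NQ⁻¹.
det Q = 1; the adjugate gives Q⁻¹ = [[-18, 13, 17], [-1, 1, 1], [4, -3, -4]].
P = NQ⁻¹ = [[9, -5, 38], [-2, -11, -11]] · [[-18, 13, 17], [-1, 1, 1], [4, -3, -4]] = [[-5, -2, -4], [3, -4, -1]].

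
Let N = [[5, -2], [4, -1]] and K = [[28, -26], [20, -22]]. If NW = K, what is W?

W = [[4, -6], [-4, -2]]

N is on the left of W, so left-multiply by N⁻¹: W = N⁻¹K.
det N = 3; the adjugate gives N⁻¹ = [[-1/3, 2/3], [-4/3, 5/3]].
W = N⁻¹K = [[-1/3, 2/3], [-4/3, 5/3]] · [[28, -26], [20, -22]] = [[4, -6], [-4, -2]].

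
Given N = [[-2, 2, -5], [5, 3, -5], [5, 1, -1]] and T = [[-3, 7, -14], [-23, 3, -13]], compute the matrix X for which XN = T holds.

Since N sits to the right of X, X = TN⁻¹.
N has determinant 6; N⁻¹ = [[1/3, -1/2, 5/6], [-10/3, 9/2, -35/6], [-5/3, 2, -8/3]].
X = TN⁻¹ = [[-3, 7, -14], [-23, 3, -13]] · [[1/3, -1/2, 5/6], [-10/3, 9/2, -35/6], [-5/3, 2, -8/3]] = [[-1, 5, -6], [4, -1, -2]].

X = [[-1, 5, -6], [4, -1, -2]]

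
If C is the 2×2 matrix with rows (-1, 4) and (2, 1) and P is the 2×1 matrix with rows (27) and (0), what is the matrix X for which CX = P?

X = [[-3], [6]]

Left-multiplying both sides by C⁻¹ gives X = C⁻¹P.
det C = -9; the adjugate gives C⁻¹ = [[-1/9, 4/9], [2/9, 1/9]].
X = C⁻¹P = [[-1/9, 4/9], [2/9, 1/9]] · [[27], [0]] = [[-3], [6]].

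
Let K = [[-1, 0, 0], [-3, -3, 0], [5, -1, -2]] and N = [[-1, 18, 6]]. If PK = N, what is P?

P = [[1, -5, -3]]

Since K sits to the right of P, P = NK⁻¹.
det K = -6; the adjugate gives K⁻¹ = [[-1, 0, 0], [1, -1/3, 0], [-3, 1/6, -1/2]].
P = NK⁻¹ = [[-1, 18, 6]] · [[-1, 0, 0], [1, -1/3, 0], [-3, 1/6, -1/2]] = [[1, -5, -3]].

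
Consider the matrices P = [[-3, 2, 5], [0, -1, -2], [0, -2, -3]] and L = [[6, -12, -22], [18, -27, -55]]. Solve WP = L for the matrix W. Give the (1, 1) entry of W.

-2

Since P sits to the right of W, W = LP⁻¹.
det P = 3, so P⁻¹ = [[-1/3, -4/3, 1/3], [0, 3, -2], [0, -2, 1]].
W = LP⁻¹ = [[6, -12, -22], [18, -27, -55]] · [[-1/3, -4/3, 1/3], [0, 3, -2], [0, -2, 1]] = [[-2, 0, 4], [-6, 5, 5]].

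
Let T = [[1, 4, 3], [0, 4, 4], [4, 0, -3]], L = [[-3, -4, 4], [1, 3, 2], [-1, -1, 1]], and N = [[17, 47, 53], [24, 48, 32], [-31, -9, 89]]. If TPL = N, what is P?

P = [[4, 4, 2], [0, 4, -5], [2, 0, -3]]

Left-multiply by T⁻¹ and right-multiply by L⁻¹: P = T⁻¹NL⁻¹.
det T = 4; the adjugate gives T⁻¹ = [[-3, 3, 1], [4, -15/4, -1], [-4, 4, 1]].
det L = 5; the adjugate gives L⁻¹ = [[1, 0, -4], [-3/5, 1/5, 2], [2/5, 1/5, -1]].
T⁻¹N = [[-10, -6, 26], [9, 17, 3], [-3, -5, 5]].
P = (T⁻¹N)L⁻¹ = [[4, 4, 2], [0, 4, -5], [2, 0, -3]].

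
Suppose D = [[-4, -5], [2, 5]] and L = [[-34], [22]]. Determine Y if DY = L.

Since D multiplies Y on the left, Y = D⁻¹L.
D has determinant -10; D⁻¹ = [[-1/2, -1/2], [1/5, 2/5]].
Y = D⁻¹L = [[-1/2, -1/2], [1/5, 2/5]] · [[-34], [22]] = [[6], [2]].

Y = [[6], [2]]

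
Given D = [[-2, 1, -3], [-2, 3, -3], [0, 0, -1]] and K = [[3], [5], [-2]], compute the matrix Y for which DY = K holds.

Left-multiplying both sides by D⁻¹ gives Y = D⁻¹K.
det D = 4, so D⁻¹ = [[-3/4, 1/4, 3/2], [-1/2, 1/2, 0], [0, 0, -1]].
Y = D⁻¹K = [[-3/4, 1/4, 3/2], [-1/2, 1/2, 0], [0, 0, -1]] · [[3], [5], [-2]] = [[-4], [1], [2]].

Y = [[-4], [1], [2]]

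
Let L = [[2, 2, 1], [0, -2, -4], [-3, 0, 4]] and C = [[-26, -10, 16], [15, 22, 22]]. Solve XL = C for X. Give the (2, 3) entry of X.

-1

Since L sits to the right of X, X = CL⁻¹.
det L = 2; the adjugate gives L⁻¹ = [[-4, -4, -3], [6, 11/2, 4], [-3, -3, -2]].
X = CL⁻¹ = [[-26, -10, 16], [15, 22, 22]] · [[-4, -4, -3], [6, 11/2, 4], [-3, -3, -2]] = [[-4, 1, 6], [6, -5, -1]].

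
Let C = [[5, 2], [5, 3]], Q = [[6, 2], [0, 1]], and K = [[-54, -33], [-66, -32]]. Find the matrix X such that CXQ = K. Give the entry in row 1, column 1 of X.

-1

Left-multiply by C⁻¹ and right-multiply by Q⁻¹: X = C⁻¹KQ⁻¹.
C has determinant 5; C⁻¹ = [[3/5, -2/5], [-1, 1]].
Q has determinant 6; Q⁻¹ = [[1/6, -1/3], [0, 1]].
C⁻¹K = [[-6, -7], [-12, 1]].
X = (C⁻¹K)Q⁻¹ = [[-1, -5], [-2, 5]].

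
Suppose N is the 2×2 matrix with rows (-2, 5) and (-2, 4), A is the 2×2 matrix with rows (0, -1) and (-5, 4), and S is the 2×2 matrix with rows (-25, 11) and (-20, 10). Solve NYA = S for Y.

Left-multiply by N⁻¹ and right-multiply by A⁻¹: Y = N⁻¹SA⁻¹.
N has determinant 2; N⁻¹ = [[2, -5/2], [1, -1]].
det A = -5; the adjugate gives A⁻¹ = [[-4/5, -1/5], [-1, 0]].
N⁻¹S = [[0, -3], [-5, 1]].
Y = (N⁻¹S)A⁻¹ = [[3, 0], [3, 1]].

Y = [[3, 0], [3, 1]]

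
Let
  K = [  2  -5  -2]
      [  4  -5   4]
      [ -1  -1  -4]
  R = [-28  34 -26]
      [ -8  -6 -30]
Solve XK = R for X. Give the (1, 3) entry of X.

6

K is on the right of X, so right-multiply by K⁻¹: X = RK⁻¹.
det K = 6, so K⁻¹ = [[4, -3, -5], [2, -5/3, -8/3], [-3/2, 7/6, 5/3]].
X = RK⁻¹ = [[-28, 34, -26], [-8, -6, -30]] · [[4, -3, -5], [2, -5/3, -8/3], [-3/2, 7/6, 5/3]] = [[-5, -3, 6], [1, -1, 6]].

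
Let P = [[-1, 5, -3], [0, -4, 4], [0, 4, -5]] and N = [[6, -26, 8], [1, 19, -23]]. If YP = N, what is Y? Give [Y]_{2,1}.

-1

P is on the right of Y, so right-multiply by P⁻¹: Y = NP⁻¹.
P has determinant -4; P⁻¹ = [[-1, -13/4, -2], [0, -5/4, -1], [0, -1, -1]].
Y = NP⁻¹ = [[6, -26, 8], [1, 19, -23]] · [[-1, -13/4, -2], [0, -5/4, -1], [0, -1, -1]] = [[-6, 5, 6], [-1, -4, 2]].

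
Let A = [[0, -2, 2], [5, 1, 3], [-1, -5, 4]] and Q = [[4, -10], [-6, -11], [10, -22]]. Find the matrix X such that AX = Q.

X = [[-4, -4], [2, 6], [4, 1]]

Left-multiplying both sides by A⁻¹ gives X = A⁻¹Q.
det A = -2, so A⁻¹ = [[-19/2, 1, 4], [23/2, -1, -5], [12, -1, -5]].
X = A⁻¹Q = [[-19/2, 1, 4], [23/2, -1, -5], [12, -1, -5]] · [[4, -10], [-6, -11], [10, -22]] = [[-4, -4], [2, 6], [4, 1]].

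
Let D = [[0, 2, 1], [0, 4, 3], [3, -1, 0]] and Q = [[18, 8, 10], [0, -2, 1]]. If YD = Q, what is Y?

Right-multiplying both sides by D⁻¹ gives Y = QD⁻¹.
D has determinant 6; D⁻¹ = [[1/2, -1/6, 1/3], [3/2, -1/2, 0], [-2, 1, 0]].
Y = QD⁻¹ = [[18, 8, 10], [0, -2, 1]] · [[1/2, -1/6, 1/3], [3/2, -1/2, 0], [-2, 1, 0]] = [[1, 3, 6], [-5, 2, 0]].

Y = [[1, 3, 6], [-5, 2, 0]]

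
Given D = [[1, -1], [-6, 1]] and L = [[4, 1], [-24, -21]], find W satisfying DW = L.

Left-multiplying both sides by D⁻¹ gives W = D⁻¹L.
det D = -5; the adjugate gives D⁻¹ = [[-1/5, -1/5], [-6/5, -1/5]].
W = D⁻¹L = [[-1/5, -1/5], [-6/5, -1/5]] · [[4, 1], [-24, -21]] = [[4, 4], [0, 3]].

W = [[4, 4], [0, 3]]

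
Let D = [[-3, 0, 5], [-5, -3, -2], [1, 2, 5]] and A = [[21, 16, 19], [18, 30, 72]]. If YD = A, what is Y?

Y = [[-2, -2, 5], [6, -6, 6]]

D is on the right of Y, so right-multiply by D⁻¹: Y = AD⁻¹.
det D = -2; the adjugate gives D⁻¹ = [[11/2, -5, -15/2], [-23/2, 10, 31/2], [7/2, -3, -9/2]].
Y = AD⁻¹ = [[21, 16, 19], [18, 30, 72]] · [[11/2, -5, -15/2], [-23/2, 10, 31/2], [7/2, -3, -9/2]] = [[-2, -2, 5], [6, -6, 6]].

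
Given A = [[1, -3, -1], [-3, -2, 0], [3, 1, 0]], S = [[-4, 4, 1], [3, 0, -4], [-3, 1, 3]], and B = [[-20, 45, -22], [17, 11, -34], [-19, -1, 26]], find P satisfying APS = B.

P = A⁻¹BS⁻¹ (apply A⁻¹ on the left and S⁻¹ on the right).
det A = -3; the adjugate gives A⁻¹ = [[0, 1/3, 2/3], [0, -1, -1], [-1, 10/3, 11/3]].
det S = -1; the adjugate gives S⁻¹ = [[-4, 11, 16], [-3, 9, 13], [-3, 8, 12]].
A⁻¹B = [[-7, 3, 6], [2, -10, 8], [7, -12, 4]].
P = (A⁻¹B)S⁻¹ = [[1, -2, -1], [-2, -4, -2], [-4, 1, 4]].

P = [[1, -2, -1], [-2, -4, -2], [-4, 1, 4]]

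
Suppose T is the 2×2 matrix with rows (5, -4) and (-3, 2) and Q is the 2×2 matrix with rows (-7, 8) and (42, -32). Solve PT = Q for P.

Right-multiplying both sides by T⁻¹ gives P = QT⁻¹.
det T = -2, so T⁻¹ = [[-1, -2], [-3/2, -5/2]].
P = QT⁻¹ = [[-7, 8], [42, -32]] · [[-1, -2], [-3/2, -5/2]] = [[-5, -6], [6, -4]].

P = [[-5, -6], [6, -4]]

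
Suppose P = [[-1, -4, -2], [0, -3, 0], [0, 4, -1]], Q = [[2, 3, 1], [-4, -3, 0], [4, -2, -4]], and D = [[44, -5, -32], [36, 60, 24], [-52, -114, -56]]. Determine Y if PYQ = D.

Y = [[0, -3, -4], [-4, 2, 1], [4, -4, -5]]

Left-multiply by P⁻¹ and right-multiply by Q⁻¹: Y = P⁻¹DQ⁻¹.
det P = -3; the adjugate gives P⁻¹ = [[-1, 4, 2], [0, -1/3, 0], [0, -4/3, -1]].
det Q = -4; the adjugate gives Q⁻¹ = [[-3, -5/2, -3/4], [4, 3, 1], [-5, -4, -3/2]].
P⁻¹D = [[-4, 17, 16], [-12, -20, -8], [4, 34, 24]].
Y = (P⁻¹D)Q⁻¹ = [[0, -3, -4], [-4, 2, 1], [4, -4, -5]].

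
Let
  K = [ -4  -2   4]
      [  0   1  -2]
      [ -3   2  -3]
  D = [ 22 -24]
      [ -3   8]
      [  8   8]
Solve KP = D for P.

P = [[-4, 2], [1, 4], [2, -2]]

Left-multiplying both sides by K⁻¹ gives P = K⁻¹D.
K has determinant -4; K⁻¹ = [[-1/4, -1/2, 0], [-3/2, -6, 2], [-3/4, -7/2, 1]].
P = K⁻¹D = [[-1/4, -1/2, 0], [-3/2, -6, 2], [-3/4, -7/2, 1]] · [[22, -24], [-3, 8], [8, 8]] = [[-4, 2], [1, 4], [2, -2]].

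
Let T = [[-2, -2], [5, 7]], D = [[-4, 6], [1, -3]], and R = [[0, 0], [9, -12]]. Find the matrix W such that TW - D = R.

W = [[2, -3], [0, 0]]

TW = R + D = [[-4, 6], [10, -15]].
Left-multiplying both sides by T⁻¹ gives W = T⁻¹(R + D).
det T = -4; the adjugate gives T⁻¹ = [[-7/4, -1/2], [5/4, 1/2]].
W = T⁻¹(R + D) = [[2, -3], [0, 0]].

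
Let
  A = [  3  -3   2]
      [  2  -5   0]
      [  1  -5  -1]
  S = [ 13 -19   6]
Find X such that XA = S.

X = [[3, 2, 0]]

Right-multiplying both sides by A⁻¹ gives X = SA⁻¹.
A has determinant -1; A⁻¹ = [[-5, 13, -10], [-2, 5, -4], [5, -12, 9]].
X = SA⁻¹ = [[13, -19, 6]] · [[-5, 13, -10], [-2, 5, -4], [5, -12, 9]] = [[3, 2, 0]].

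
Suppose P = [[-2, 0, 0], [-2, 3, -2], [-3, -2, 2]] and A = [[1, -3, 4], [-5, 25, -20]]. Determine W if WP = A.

W = [[-6, 1, 3], [5, 5, -5]]

Since P sits to the right of W, W = AP⁻¹.
det P = -4; the adjugate gives P⁻¹ = [[-1/2, 0, 0], [-5/2, 1, 1], [-13/4, 1, 3/2]].
W = AP⁻¹ = [[1, -3, 4], [-5, 25, -20]] · [[-1/2, 0, 0], [-5/2, 1, 1], [-13/4, 1, 3/2]] = [[-6, 1, 3], [5, 5, -5]].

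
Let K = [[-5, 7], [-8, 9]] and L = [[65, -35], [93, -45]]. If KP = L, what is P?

Left-multiplying both sides by K⁻¹ gives P = K⁻¹L.
det K = 11; the adjugate gives K⁻¹ = [[9/11, -7/11], [8/11, -5/11]].
P = K⁻¹L = [[9/11, -7/11], [8/11, -5/11]] · [[65, -35], [93, -45]] = [[-6, 0], [5, -5]].

P = [[-6, 0], [5, -5]]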